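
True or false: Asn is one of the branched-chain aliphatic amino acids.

False

Valine (V), leucine (L), and isoleucine (I) are the branched-chain amino acids.
Asparagine is not in this group.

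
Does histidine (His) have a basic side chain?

Yes

Lysine (K), arginine (R), and histidine (H) have basic, nitrogen-containing side chains.
Histidine is in this group.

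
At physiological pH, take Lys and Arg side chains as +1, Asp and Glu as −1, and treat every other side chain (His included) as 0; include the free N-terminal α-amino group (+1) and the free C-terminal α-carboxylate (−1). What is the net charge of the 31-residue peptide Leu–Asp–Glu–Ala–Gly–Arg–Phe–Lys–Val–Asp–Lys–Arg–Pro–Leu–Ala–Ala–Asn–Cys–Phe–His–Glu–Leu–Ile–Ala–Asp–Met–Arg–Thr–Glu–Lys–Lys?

Positive (K, R): Arg6, Lys8, Lys11, Arg12, Arg27, Lys30, Lys31 → +7.
Negative (D, E): Asp2, Glu3, Asp10, Glu21, Asp25, Glu29 → −6.
The N-terminus (+1) and C-terminus (−1) cancel.
Net charge = (+7) + (−6) = +1.

+1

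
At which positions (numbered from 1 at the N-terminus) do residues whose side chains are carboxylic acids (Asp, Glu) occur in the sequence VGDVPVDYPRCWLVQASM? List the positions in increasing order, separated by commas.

3, 7

Matching residues: D3, D7.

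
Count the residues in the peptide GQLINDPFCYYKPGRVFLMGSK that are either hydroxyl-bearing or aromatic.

Hydroxyl-bearing: S, T, Y. Aromatic: F, W, Y.
Hydroxyl-bearing residues here: Y10, Y11, S21 (3).
Aromatic residues here: F8, Y10, Y11, F17 (4).
Y is in both groups, so the 2 Y residues must not be double-counted.
Total = 3 + 4 − 2 = 5.

5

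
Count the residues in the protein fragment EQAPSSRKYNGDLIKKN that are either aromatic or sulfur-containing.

Aromatic: F, W, Y. Sulfur-containing: C, M.
Aromatic residues here: Y9 (1).
Sulfur-containing residues here: none (0).
The two groups share no amino acid, so total = 1 + 0 = 1.

1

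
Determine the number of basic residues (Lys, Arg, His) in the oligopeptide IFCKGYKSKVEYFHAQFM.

4

Matching residues: K4, K7, K9, H14.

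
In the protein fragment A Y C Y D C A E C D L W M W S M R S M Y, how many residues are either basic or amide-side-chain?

Basic: H, K, R. Amide-side-chain: N, Q.
Basic residues here: R17 (1).
Amide-side-chain residues here: none (0).
The two groups share no amino acid, so total = 1 + 0 = 1.

1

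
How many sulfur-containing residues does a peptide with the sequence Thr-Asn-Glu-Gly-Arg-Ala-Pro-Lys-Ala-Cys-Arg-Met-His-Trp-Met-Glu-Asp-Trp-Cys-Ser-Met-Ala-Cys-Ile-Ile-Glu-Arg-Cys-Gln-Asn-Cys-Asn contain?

8

Only Cys (C) and Met (M) have a sulfur atom in the side chain.
Matching residues: Cys10, Met12, Met15, Cys19, Met21, Cys23, Cys28, Cys31.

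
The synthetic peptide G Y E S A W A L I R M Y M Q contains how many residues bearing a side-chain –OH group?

S, T, and Y are the three residues with a side-chain hydroxyl.
Matching residues: Y2, S4, Y12.

3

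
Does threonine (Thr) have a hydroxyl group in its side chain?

Yes

S, T, and Y are the three residues with a side-chain hydroxyl.
Threonine is in this group.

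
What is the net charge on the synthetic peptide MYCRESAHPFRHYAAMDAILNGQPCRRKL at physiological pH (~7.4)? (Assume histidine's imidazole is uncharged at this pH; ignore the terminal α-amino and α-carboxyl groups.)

At pH ~7.4 the Lys and Arg side chains are protonated (+1), the Asp and Glu side chains are deprotonated (−1), and with His taken as neutral all other side chains carry no charge.
Positive (K, R): R4, R11, R26, R27, K28 → +5.
Negative (D, E): E5, D17 → −2.
Net charge = (+5) + (−2) = +3.

+3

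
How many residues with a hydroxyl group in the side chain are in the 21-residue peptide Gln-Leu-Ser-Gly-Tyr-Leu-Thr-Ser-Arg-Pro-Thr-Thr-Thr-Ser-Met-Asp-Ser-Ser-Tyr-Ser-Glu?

12

The –OH-bearing residues are Ser, Thr (aliphatic alcohols), and Tyr (phenol).
Matching residues: Ser3, Tyr5, Thr7, Ser8, Thr11, Thr12, Thr13, Ser14, Ser17, Ser18, Tyr19, Ser20.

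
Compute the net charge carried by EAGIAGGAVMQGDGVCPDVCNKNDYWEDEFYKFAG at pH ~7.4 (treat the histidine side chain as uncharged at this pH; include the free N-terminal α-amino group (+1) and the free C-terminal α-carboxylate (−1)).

At pH ~7.4 the Lys and Arg side chains are protonated (+1), the Asp and Glu side chains are deprotonated (−1), and with His taken as neutral all other side chains carry no charge.
Positive (K, R): K22, K32 → +2.
Negative (D, E): E1, D13, D18, D24, E27, D28, E29 → −7.
The N-terminus (+1) and C-terminus (−1) cancel.
Net charge = (+2) + (−7) = −5.

-5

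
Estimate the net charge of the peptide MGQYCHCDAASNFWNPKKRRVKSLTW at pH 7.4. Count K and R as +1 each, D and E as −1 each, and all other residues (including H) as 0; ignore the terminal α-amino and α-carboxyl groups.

Positive (K, R): K17, K18, R19, R20, K22 → +5.
Negative (D, E): D8 → −1.
Net charge = (+5) + (−1) = +4.

+4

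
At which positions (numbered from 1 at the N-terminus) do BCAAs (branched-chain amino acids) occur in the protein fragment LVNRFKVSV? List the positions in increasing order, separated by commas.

1, 2, 7, 9

V, L, and I make up the branched-chain aliphatic group.
Matching residues: L1, V2, V7, V9.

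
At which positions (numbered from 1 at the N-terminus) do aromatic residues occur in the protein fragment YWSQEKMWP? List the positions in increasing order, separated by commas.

F, W, and Y each carry an aromatic ring on the side chain.
Matching residues: Y1, W2, W8.

1, 2, 8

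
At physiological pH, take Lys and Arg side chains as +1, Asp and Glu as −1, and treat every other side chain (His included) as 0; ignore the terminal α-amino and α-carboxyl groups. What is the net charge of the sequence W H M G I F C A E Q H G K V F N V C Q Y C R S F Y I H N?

+1

Positive (K, R): K13, R22 → +2.
Negative (D, E): E9 → −1.
Net charge = (+2) + (−1) = +1.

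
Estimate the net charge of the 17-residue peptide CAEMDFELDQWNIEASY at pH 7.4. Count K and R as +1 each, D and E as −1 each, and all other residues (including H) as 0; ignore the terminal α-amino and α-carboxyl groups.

-5

Positive (K, R): none → +0.
Negative (D, E): E3, D5, E7, D9, E14 → −5.
Net charge = (+0) + (−5) = −5.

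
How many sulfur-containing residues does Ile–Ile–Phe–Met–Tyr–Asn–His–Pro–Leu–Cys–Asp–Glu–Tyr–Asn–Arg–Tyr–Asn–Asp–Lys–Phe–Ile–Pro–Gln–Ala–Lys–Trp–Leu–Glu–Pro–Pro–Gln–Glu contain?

Cysteine (C, thiol) and methionine (M, thioether) are the two sulfur-containing amino acids.
Matching residues: Met4, Cys10.

2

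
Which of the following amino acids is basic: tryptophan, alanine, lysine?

Lysine (K), arginine (R), and histidine (H) have basic, nitrogen-containing side chains.
Of the listed options, only lysine belongs to this group.

lysine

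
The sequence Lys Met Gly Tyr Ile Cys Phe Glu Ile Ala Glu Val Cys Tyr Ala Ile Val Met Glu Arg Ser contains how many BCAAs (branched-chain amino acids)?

Valine (V), leucine (L), and isoleucine (I) are the branched-chain amino acids.
Matching residues: Ile5, Ile9, Val12, Ile16, Val17.

5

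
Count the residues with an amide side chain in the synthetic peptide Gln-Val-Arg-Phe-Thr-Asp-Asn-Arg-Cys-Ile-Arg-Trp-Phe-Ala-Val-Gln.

Asparagine (N) and glutamine (Q) have uncharged amide side chains.
Matching residues: Gln1, Asn7, Gln16.

3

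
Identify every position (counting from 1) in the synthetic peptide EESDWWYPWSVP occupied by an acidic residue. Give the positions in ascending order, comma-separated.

The acidic residues are Asp (D) and Glu (E), whose side chains end in a carboxylate group.
Matching residues: E1, E2, D4.

1, 2, 4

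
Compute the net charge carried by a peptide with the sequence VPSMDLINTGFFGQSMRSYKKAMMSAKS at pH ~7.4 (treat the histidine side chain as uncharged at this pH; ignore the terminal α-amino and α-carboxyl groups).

+3

The side chains ionized at physiological pH are Lys/Arg (+1) and Asp/Glu (−1); with His treated as neutral, nothing else contributes.
Positive (K, R): R17, K20, K21, K27 → +4.
Negative (D, E): D5 → −1.
Net charge = (+4) + (−1) = +3.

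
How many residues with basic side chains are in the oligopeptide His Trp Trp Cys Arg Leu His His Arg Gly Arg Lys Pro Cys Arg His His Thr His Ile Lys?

12

The basic amino acids are Lys (K), Arg (R), and His (H).
Matching residues: His1, Arg5, His7, His8, Arg9, Arg11, Lys12, Arg15, His16, His17, His19, Lys21.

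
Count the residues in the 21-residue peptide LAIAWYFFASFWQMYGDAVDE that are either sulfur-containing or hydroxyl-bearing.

4

Sulfur-containing: C, M. Hydroxyl-bearing: S, T, Y.
Sulfur-containing residues here: M14 (1).
Hydroxyl-bearing residues here: Y6, S10, Y15 (3).
The two groups share no amino acid, so total = 1 + 3 = 4.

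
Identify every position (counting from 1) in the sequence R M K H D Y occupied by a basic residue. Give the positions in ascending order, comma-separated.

1, 3, 4

Matching residues: R1, K3, H4.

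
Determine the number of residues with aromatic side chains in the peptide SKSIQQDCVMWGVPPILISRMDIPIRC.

The aromatic amino acids are Phe (F, benzyl), Trp (W, indole), and Tyr (Y, phenol).
Matching residues: W11.

1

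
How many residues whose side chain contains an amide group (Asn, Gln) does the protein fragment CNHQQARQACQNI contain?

6

Matching residues: N2, Q4, Q5, Q8, Q11, N12.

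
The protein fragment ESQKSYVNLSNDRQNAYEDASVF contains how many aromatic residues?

F, W, and Y each carry an aromatic ring on the side chain.
Matching residues: Y6, Y17, F23.

3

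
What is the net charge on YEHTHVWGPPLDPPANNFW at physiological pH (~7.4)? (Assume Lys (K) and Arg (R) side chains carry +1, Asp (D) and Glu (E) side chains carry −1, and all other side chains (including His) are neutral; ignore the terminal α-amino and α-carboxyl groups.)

Positive (K, R): none → +0.
Negative (D, E): E2, D12 → −2.
Net charge = (+0) + (−2) = −2.

-2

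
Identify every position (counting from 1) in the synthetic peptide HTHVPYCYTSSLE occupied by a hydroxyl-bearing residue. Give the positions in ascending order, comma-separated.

S, T, and Y are the three residues with a side-chain hydroxyl.
Matching residues: T2, Y6, Y8, T9, S10, S11.

2, 6, 8, 9, 10, 11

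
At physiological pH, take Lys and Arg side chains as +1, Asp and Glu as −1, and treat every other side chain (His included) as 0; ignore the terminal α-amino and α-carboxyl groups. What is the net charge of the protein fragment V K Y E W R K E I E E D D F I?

-3

Positive (K, R): K2, R6, K7 → +3.
Negative (D, E): E4, E8, E10, E11, D12, D13 → −6.
Net charge = (+3) + (−6) = −3.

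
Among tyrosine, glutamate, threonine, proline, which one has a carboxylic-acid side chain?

glutamate

The acidic residues are Asp (D) and Glu (E), whose side chains end in a carboxylate group.
Of the listed options, only glutamate belongs to this group.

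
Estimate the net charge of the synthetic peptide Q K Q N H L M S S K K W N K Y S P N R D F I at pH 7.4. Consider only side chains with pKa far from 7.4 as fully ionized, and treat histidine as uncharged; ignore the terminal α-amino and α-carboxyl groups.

Near pH 7.4, K and R contribute +1 each, D and E contribute −1 each, and every other side chain (His included, as stated) is uncharged.
Positive (K, R): K2, K10, K11, K14, R19 → +5.
Negative (D, E): D20 → −1.
Net charge = (+5) + (−1) = +4.

+4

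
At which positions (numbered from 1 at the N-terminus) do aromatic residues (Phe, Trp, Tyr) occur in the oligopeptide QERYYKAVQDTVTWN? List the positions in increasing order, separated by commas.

Matching residues: Y4, Y5, W14.

4, 5, 14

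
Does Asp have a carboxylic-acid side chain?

Aspartate (D) and glutamate (E) have carboxylic-acid side chains and are the acidic amino acids.
Aspartate is in this group.

Yes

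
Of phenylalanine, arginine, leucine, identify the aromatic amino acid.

The aromatic amino acids are Phe (F, benzyl), Trp (W, indole), and Tyr (Y, phenol).
Of the listed options, only phenylalanine belongs to this group.

phenylalanine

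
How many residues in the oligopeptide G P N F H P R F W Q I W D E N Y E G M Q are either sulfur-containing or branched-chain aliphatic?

Sulfur-containing: C, M. Branched-chain aliphatic: I, L, V.
Sulfur-containing residues here: M19 (1).
Branched-chain aliphatic residues here: I11 (1).
The two groups share no amino acid, so total = 1 + 1 = 2.

2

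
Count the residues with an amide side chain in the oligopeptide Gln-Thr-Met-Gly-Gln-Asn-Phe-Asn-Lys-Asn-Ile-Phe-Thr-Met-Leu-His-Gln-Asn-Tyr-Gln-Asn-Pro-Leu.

9

The amide-side-chain residues are Asn (N) and Gln (Q).
Matching residues: Gln1, Gln5, Asn6, Asn8, Asn10, Gln17, Asn18, Gln20, Asn21.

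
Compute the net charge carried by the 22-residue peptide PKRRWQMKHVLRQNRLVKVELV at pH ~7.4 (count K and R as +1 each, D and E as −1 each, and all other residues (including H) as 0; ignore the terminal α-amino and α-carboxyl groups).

Positive (K, R): K2, R3, R4, K8, R12, R15, K18 → +7.
Negative (D, E): E20 → −1.
Net charge = (+7) + (−1) = +6.

+6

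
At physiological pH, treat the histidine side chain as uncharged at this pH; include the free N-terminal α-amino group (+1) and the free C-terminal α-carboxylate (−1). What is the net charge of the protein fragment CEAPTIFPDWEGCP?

The side chains ionized at physiological pH are Lys/Arg (+1) and Asp/Glu (−1); with His treated as neutral, nothing else contributes.
Positive (K, R): none → +0.
Negative (D, E): E2, D9, E11 → −3.
The N-terminus (+1) and C-terminus (−1) cancel.
Net charge = (+0) + (−3) = −3.

-3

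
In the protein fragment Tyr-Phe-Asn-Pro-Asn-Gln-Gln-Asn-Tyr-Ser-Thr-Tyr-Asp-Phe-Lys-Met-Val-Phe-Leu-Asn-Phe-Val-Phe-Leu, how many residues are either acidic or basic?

2

Acidic: D, E. Basic: H, K, R.
Acidic residues here: Asp13 (1).
Basic residues here: Lys15 (1).
The two groups share no amino acid, so total = 1 + 1 = 2.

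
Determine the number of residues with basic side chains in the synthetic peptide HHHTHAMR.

Lysine (K), arginine (R), and histidine (H) have basic, nitrogen-containing side chains.
Matching residues: H1, H2, H3, H5, R8.

5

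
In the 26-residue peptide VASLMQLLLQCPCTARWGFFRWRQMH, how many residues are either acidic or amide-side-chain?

Acidic: D, E. Amide-side-chain: N, Q.
Acidic residues here: none (0).
Amide-side-chain residues here: Q6, Q10, Q24 (3).
The two groups share no amino acid, so total = 0 + 3 = 3.

3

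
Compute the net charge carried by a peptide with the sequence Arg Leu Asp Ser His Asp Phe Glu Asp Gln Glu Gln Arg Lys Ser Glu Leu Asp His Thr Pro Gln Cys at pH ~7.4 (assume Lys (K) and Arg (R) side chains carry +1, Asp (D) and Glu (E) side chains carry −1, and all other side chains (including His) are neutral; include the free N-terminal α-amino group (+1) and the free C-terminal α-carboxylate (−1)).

-4

Positive (K, R): Arg1, Arg13, Lys14 → +3.
Negative (D, E): Asp3, Asp6, Glu8, Asp9, Glu11, Glu16, Asp18 → −7.
The N-terminus (+1) and C-terminus (−1) cancel.
Net charge = (+3) + (−7) = −4.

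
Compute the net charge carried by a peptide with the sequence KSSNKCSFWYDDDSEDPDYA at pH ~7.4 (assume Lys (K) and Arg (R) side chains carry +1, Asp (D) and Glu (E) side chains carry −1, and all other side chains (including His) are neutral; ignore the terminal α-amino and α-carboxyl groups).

-4

Positive (K, R): K1, K5 → +2.
Negative (D, E): D11, D12, D13, E15, D16, D18 → −6.
Net charge = (+2) + (−6) = −4.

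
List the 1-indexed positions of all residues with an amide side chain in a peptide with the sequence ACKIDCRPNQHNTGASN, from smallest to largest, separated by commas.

9, 10, 12, 17

Asparagine (N) and glutamine (Q) have uncharged amide side chains.
Matching residues: N9, Q10, N12, N17.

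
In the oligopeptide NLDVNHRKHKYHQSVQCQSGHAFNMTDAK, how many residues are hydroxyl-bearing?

Serine (S), threonine (T), and tyrosine (Y) each carry a hydroxyl group on the side chain.
Matching residues: Y11, S14, S19, T26.

4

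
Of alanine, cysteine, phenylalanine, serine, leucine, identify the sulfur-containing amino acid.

Only Cys (C) and Met (M) have a sulfur atom in the side chain.
Of the listed options, only cysteine belongs to this group.

cysteine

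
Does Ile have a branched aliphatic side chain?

Yes

The BCAAs are Val, Leu, and Ile — aliphatic side chains with a branch point.
Isoleucine is in this group.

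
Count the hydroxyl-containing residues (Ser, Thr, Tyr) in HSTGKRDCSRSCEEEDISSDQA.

6

Matching residues: S2, T3, S9, S11, S18, S19.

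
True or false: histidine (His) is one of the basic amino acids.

K, R, and H are the three residues with basic side chains (ε-amine, guanidinium, and imidazole respectively).
Histidine is in this group.

True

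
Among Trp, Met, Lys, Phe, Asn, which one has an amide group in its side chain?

Asn

The amide-side-chain residues are Asn (N) and Gln (Q).
Of the listed options, only Asn belongs to this group.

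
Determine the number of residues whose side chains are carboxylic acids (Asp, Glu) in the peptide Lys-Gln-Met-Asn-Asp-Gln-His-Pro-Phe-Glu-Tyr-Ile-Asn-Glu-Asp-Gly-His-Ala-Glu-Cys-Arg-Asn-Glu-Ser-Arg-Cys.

Matching residues: Asp5, Glu10, Glu14, Asp15, Glu19, Glu23.

6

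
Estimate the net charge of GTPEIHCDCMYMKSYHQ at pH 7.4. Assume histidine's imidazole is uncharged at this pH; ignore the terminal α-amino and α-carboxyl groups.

At pH ~7.4 the Lys and Arg side chains are protonated (+1), the Asp and Glu side chains are deprotonated (−1), and with His taken as neutral all other side chains carry no charge.
Positive (K, R): K13 → +1.
Negative (D, E): E4, D8 → −2.
Net charge = (+1) + (−2) = −1.

-1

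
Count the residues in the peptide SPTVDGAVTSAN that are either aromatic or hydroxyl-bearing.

4

Aromatic: F, W, Y. Hydroxyl-bearing: S, T, Y.
Aromatic residues here: none (0).
Hydroxyl-bearing residues here: S1, T3, T9, S10 (4).
(Y belongs to both groups, but none appear in this sequence.) Total = 0 + 4 = 4.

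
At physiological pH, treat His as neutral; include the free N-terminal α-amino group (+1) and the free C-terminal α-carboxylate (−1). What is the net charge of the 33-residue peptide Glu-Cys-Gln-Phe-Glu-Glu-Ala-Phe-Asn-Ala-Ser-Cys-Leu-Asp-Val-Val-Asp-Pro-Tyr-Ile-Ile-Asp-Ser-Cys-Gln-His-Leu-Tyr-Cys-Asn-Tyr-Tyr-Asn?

-6

Near pH 7.4, K and R contribute +1 each, D and E contribute −1 each, and every other side chain (His included, as stated) is uncharged.
Positive (K, R): none → +0.
Negative (D, E): Glu1, Glu5, Glu6, Asp14, Asp17, Asp22 → −6.
The N-terminus (+1) and C-terminus (−1) cancel.
Net charge = (+0) + (−6) = −6.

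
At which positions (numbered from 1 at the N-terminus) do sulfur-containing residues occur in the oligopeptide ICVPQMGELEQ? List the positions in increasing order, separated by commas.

2, 6

The sulfur-bearing residues are cysteine (–SH) and methionine (–S–CH₃).
Matching residues: C2, M6.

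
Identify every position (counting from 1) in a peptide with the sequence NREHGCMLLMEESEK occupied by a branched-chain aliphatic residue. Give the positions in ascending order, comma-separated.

Valine (V), leucine (L), and isoleucine (I) are the branched-chain amino acids.
Matching residues: L8, L9.

8, 9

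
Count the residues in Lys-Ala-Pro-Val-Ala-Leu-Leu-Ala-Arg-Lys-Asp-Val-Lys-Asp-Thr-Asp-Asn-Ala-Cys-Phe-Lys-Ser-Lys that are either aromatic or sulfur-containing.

Aromatic: F, W, Y. Sulfur-containing: C, M.
Aromatic residues here: Phe20 (1).
Sulfur-containing residues here: Cys19 (1).
The two groups share no amino acid, so total = 1 + 1 = 2.

2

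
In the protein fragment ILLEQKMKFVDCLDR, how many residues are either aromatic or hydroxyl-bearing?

Aromatic: F, W, Y. Hydroxyl-bearing: S, T, Y.
Aromatic residues here: F9 (1).
Hydroxyl-bearing residues here: none (0).
(Y belongs to both groups, but none appear in this sequence.) Total = 1 + 0 = 1.

1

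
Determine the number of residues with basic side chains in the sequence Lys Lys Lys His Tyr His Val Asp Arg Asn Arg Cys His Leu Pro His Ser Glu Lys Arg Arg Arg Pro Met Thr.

13

Lysine (K), arginine (R), and histidine (H) have basic, nitrogen-containing side chains.
Matching residues: Lys1, Lys2, Lys3, His4, His6, Arg9, Arg11, His13, His16, Lys19, Arg20, Arg21, Arg22.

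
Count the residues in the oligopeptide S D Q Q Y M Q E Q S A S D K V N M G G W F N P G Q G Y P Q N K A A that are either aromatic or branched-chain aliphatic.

Aromatic: F, W, Y. Branched-chain aliphatic: I, L, V.
Aromatic residues here: Y5, W20, F21, Y27 (4).
Branched-chain aliphatic residues here: V15 (1).
The two groups share no amino acid, so total = 4 + 1 = 5.

5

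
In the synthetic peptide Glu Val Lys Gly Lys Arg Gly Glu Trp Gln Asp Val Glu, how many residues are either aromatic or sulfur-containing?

1

Aromatic: F, W, Y. Sulfur-containing: C, M.
Aromatic residues here: Trp9 (1).
Sulfur-containing residues here: none (0).
The two groups share no amino acid, so total = 1 + 0 = 1.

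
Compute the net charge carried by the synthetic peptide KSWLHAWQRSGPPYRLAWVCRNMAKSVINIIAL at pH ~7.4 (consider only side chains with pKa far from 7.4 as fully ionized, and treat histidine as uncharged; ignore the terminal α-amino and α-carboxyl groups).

At pH ~7.4 the Lys and Arg side chains are protonated (+1), the Asp and Glu side chains are deprotonated (−1), and with His taken as neutral all other side chains carry no charge.
Positive (K, R): K1, R9, R15, R21, K25 → +5.
Negative (D, E): none → −0.
Net charge = (+5) + (−0) = +5.

+5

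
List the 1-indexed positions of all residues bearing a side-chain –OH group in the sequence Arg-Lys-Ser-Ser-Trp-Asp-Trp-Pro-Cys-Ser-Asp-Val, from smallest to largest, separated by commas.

S, T, and Y are the three residues with a side-chain hydroxyl.
Matching residues: Ser3, Ser4, Ser10.

3, 4, 10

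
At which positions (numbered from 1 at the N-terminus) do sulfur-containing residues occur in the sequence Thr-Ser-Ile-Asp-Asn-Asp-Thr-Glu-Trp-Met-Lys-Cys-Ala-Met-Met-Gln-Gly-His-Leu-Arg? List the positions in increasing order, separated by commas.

Only Cys (C) and Met (M) have a sulfur atom in the side chain.
Matching residues: Met10, Cys12, Met14, Met15.

10, 12, 14, 15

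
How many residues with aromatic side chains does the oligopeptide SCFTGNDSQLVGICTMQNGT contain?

Phenylalanine (F), tryptophan (W), and tyrosine (Y) have aromatic ring side chains.
Matching residues: F3.

1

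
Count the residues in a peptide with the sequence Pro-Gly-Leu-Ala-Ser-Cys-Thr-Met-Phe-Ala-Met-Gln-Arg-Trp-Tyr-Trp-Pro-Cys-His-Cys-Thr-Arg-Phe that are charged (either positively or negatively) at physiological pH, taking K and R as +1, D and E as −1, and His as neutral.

Charged side chains at pH ~7.4: K, R (positive); D, E (negative).
Matching residues: Arg13, Arg22.

2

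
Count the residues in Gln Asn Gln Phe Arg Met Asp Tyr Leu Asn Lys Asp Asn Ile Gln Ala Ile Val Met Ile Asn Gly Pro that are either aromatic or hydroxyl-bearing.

2

Aromatic: F, W, Y. Hydroxyl-bearing: S, T, Y.
Aromatic residues here: Phe4, Tyr8 (2).
Hydroxyl-bearing residues here: Tyr8 (1).
Y is in both groups, so the 1 Y residue must not be double-counted.
Total = 2 + 1 − 1 = 2.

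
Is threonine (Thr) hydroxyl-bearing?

Yes

The –OH-bearing residues are Ser, Thr (aliphatic alcohols), and Tyr (phenol).
Threonine is in this group.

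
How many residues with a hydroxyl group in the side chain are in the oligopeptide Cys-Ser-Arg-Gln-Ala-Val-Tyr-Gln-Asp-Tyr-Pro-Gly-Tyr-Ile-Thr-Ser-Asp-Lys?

6

S, T, and Y are the three residues with a side-chain hydroxyl.
Matching residues: Ser2, Tyr7, Tyr10, Tyr13, Thr15, Ser16.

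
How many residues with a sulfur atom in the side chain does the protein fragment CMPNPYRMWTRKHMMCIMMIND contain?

Cysteine (C, thiol) and methionine (M, thioether) are the two sulfur-containing amino acids.
Matching residues: C1, M2, M8, M14, M15, C16, M18, M19.

8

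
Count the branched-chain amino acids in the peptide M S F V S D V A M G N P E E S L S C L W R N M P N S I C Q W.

5

The BCAAs are Val, Leu, and Ile — aliphatic side chains with a branch point.
Matching residues: V4, V7, L16, L19, I27.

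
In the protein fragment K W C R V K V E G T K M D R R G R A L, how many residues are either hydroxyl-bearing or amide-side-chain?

1

Hydroxyl-bearing: S, T, Y. Amide-side-chain: N, Q.
Hydroxyl-bearing residues here: T10 (1).
Amide-side-chain residues here: none (0).
The two groups share no amino acid, so total = 1 + 0 = 1.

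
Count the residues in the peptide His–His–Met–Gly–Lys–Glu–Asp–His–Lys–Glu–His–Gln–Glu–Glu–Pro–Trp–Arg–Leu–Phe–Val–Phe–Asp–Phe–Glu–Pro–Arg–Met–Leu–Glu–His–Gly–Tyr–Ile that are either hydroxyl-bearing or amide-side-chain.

Hydroxyl-bearing: S, T, Y. Amide-side-chain: N, Q.
Hydroxyl-bearing residues here: Tyr32 (1).
Amide-side-chain residues here: Gln12 (1).
The two groups share no amino acid, so total = 1 + 1 = 2.

2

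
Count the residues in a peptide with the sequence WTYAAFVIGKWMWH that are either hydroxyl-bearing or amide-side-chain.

2

Hydroxyl-bearing: S, T, Y. Amide-side-chain: N, Q.
Hydroxyl-bearing residues here: T2, Y3 (2).
Amide-side-chain residues here: none (0).
The two groups share no amino acid, so total = 2 + 0 = 2.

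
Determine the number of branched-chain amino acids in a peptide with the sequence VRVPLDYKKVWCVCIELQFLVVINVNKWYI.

13

V, L, and I make up the branched-chain aliphatic group.
Matching residues: V1, V3, L5, V10, V13, I15, L17, L20, V21, V22, I23, V25, I30.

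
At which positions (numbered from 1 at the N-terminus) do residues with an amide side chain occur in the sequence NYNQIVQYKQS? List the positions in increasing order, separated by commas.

1, 3, 4, 7, 10

Asparagine (N) and glutamine (Q) have uncharged amide side chains.
Matching residues: N1, N3, Q4, Q7, Q10.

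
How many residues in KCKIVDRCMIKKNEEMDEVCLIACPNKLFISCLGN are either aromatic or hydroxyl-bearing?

2

Aromatic: F, W, Y. Hydroxyl-bearing: S, T, Y.
Aromatic residues here: F29 (1).
Hydroxyl-bearing residues here: S31 (1).
(Y belongs to both groups, but none appear in this sequence.) Total = 1 + 1 = 2.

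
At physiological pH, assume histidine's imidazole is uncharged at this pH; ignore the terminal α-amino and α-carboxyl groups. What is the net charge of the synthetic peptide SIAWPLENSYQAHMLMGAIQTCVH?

The side chains ionized at physiological pH are Lys/Arg (+1) and Asp/Glu (−1); with His treated as neutral, nothing else contributes.
Positive (K, R): none → +0.
Negative (D, E): E7 → −1.
Net charge = (+0) + (−1) = −1.

-1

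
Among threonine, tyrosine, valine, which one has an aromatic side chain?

The aromatic amino acids are Phe (F, benzyl), Trp (W, indole), and Tyr (Y, phenol).
Of the listed options, only tyrosine belongs to this group.

tyrosine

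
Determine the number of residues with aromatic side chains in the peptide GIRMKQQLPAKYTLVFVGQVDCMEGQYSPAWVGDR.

Phenylalanine (F), tryptophan (W), and tyrosine (Y) have aromatic ring side chains.
Matching residues: Y12, F16, Y27, W31.

4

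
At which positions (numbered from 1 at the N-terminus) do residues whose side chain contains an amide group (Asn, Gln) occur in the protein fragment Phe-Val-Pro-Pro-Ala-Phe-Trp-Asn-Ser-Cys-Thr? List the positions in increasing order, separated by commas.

Matching residues: Asn8.

8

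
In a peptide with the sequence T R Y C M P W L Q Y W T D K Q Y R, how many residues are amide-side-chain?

Only N (asparagine) and Q (glutamine) carry a side-chain carboxamide.
Matching residues: Q9, Q15.

2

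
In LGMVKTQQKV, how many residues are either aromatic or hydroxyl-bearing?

1

Aromatic: F, W, Y. Hydroxyl-bearing: S, T, Y.
Aromatic residues here: none (0).
Hydroxyl-bearing residues here: T6 (1).
(Y belongs to both groups, but none appear in this sequence.) Total = 0 + 1 = 1.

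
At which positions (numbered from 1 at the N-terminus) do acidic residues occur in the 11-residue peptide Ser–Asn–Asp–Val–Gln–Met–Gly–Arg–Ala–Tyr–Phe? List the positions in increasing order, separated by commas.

3

Only D (aspartate) and E (glutamate) carry a side-chain carboxylic acid.
Matching residues: Asp3.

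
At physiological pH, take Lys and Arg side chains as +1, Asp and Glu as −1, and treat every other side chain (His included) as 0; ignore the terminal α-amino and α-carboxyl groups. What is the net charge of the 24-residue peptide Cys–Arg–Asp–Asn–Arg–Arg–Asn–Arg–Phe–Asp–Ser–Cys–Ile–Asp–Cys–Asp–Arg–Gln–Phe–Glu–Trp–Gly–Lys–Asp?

0

Positive (K, R): Arg2, Arg5, Arg6, Arg8, Arg17, Lys23 → +6.
Negative (D, E): Asp3, Asp10, Asp14, Asp16, Glu20, Asp24 → −6.
Net charge = (+6) + (−6) = 0.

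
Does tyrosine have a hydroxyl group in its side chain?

Yes

Serine (S), threonine (T), and tyrosine (Y) each carry a hydroxyl group on the side chain.
Tyrosine is in this group.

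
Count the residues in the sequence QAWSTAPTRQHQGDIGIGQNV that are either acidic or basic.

3

Acidic: D, E. Basic: H, K, R.
Acidic residues here: D14 (1).
Basic residues here: R9, H11 (2).
The two groups share no amino acid, so total = 1 + 2 = 3.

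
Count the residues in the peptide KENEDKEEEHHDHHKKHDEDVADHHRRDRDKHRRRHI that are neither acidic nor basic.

Acidic: D, E. Basic: K, R, H. All other residues are neither.
Matching residues: N3, V21, A22, I37.

4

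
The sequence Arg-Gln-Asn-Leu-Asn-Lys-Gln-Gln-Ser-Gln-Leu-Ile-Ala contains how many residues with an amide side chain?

6

The amide-side-chain residues are Asn (N) and Gln (Q).
Matching residues: Gln2, Asn3, Asn5, Gln7, Gln8, Gln10.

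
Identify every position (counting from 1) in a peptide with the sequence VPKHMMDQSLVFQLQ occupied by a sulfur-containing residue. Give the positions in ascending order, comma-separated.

Cysteine (C, thiol) and methionine (M, thioether) are the two sulfur-containing amino acids.
Matching residues: M5, M6.

5, 6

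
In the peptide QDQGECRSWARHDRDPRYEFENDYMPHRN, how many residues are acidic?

7

Aspartate (D) and glutamate (E) have carboxylic-acid side chains and are the acidic amino acids.
Matching residues: D2, E5, D13, D15, E19, E21, D23.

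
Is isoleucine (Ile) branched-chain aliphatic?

The BCAAs are Val, Leu, and Ile — aliphatic side chains with a branch point.
Isoleucine is in this group.

Yes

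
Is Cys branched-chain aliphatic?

Valine (V), leucine (L), and isoleucine (I) are the branched-chain amino acids.
Cysteine is not in this group.

No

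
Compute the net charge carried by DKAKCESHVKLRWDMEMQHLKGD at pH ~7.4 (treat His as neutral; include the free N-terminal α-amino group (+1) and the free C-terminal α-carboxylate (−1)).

0

Near pH 7.4, K and R contribute +1 each, D and E contribute −1 each, and every other side chain (His included, as stated) is uncharged.
Positive (K, R): K2, K4, K10, R12, K21 → +5.
Negative (D, E): D1, E6, D14, E16, D23 → −5.
The N-terminus (+1) and C-terminus (−1) cancel.
Net charge = (+5) + (−5) = 0.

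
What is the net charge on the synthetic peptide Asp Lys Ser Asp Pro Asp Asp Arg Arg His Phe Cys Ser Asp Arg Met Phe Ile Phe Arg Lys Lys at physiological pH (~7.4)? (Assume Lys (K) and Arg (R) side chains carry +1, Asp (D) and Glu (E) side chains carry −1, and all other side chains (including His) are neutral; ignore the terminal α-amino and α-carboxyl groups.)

+2

Positive (K, R): Lys2, Arg8, Arg9, Arg15, Arg20, Lys21, Lys22 → +7.
Negative (D, E): Asp1, Asp4, Asp6, Asp7, Asp14 → −5.
Net charge = (+7) + (−5) = +2.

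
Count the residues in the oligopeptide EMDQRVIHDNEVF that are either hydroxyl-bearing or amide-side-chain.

2

Hydroxyl-bearing: S, T, Y. Amide-side-chain: N, Q.
Hydroxyl-bearing residues here: none (0).
Amide-side-chain residues here: Q4, N10 (2).
The two groups share no amino acid, so total = 0 + 2 = 2.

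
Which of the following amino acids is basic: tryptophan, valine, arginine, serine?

The basic amino acids are Lys (K), Arg (R), and His (H).
Of the listed options, only arginine belongs to this group.

arginine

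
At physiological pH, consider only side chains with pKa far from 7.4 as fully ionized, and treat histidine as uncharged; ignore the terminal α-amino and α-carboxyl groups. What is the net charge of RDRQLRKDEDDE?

Near pH 7.4, K and R contribute +1 each, D and E contribute −1 each, and every other side chain (His included, as stated) is uncharged.
Positive (K, R): R1, R3, R6, K7 → +4.
Negative (D, E): D2, D8, E9, D10, D11, E12 → −6.
Net charge = (+4) + (−6) = −2.

-2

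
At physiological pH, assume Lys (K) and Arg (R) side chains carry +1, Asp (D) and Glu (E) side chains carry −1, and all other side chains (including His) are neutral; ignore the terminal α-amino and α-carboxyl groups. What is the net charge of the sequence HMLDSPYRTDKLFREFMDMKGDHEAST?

Positive (K, R): R8, K11, R14, K20 → +4.
Negative (D, E): D4, D10, E15, D18, D22, E24 → −6.
Net charge = (+4) + (−6) = −2.

-2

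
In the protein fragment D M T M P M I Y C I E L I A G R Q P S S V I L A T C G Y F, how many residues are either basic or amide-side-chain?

Basic: H, K, R. Amide-side-chain: N, Q.
Basic residues here: R16 (1).
Amide-side-chain residues here: Q17 (1).
The two groups share no amino acid, so total = 1 + 1 = 2.

2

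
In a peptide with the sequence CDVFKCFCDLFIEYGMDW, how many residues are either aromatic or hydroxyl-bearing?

5

Aromatic: F, W, Y. Hydroxyl-bearing: S, T, Y.
Aromatic residues here: F4, F7, F11, Y14, W18 (5).
Hydroxyl-bearing residues here: Y14 (1).
Y is in both groups, so the 1 Y residue must not be double-counted.
Total = 5 + 1 − 1 = 5.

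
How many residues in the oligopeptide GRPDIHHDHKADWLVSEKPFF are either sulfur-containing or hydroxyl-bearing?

1

Sulfur-containing: C, M. Hydroxyl-bearing: S, T, Y.
Sulfur-containing residues here: none (0).
Hydroxyl-bearing residues here: S16 (1).
The two groups share no amino acid, so total = 0 + 1 = 1.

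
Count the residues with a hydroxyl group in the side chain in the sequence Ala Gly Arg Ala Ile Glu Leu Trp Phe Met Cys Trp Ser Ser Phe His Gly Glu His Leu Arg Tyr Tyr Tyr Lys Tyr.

The –OH-bearing residues are Ser, Thr (aliphatic alcohols), and Tyr (phenol).
Matching residues: Ser13, Ser14, Tyr22, Tyr23, Tyr24, Tyr26.

6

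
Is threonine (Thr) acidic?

No

The acidic residues are Asp (D) and Glu (E), whose side chains end in a carboxylate group.
Threonine is not in this group.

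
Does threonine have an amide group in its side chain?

No

Asparagine (N) and glutamine (Q) have uncharged amide side chains.
Threonine is not in this group.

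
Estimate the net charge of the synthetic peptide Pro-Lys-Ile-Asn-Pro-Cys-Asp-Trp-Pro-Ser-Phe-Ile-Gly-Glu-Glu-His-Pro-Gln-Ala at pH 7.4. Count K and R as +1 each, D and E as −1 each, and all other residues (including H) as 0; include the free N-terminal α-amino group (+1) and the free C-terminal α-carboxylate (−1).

Positive (K, R): Lys2 → +1.
Negative (D, E): Asp7, Glu14, Glu15 → −3.
The N-terminus (+1) and C-terminus (−1) cancel.
Net charge = (+1) + (−3) = −2.

-2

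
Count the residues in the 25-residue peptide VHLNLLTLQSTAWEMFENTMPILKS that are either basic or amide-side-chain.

5

Basic: H, K, R. Amide-side-chain: N, Q.
Basic residues here: H2, K24 (2).
Amide-side-chain residues here: N4, Q9, N18 (3).
The two groups share no amino acid, so total = 2 + 3 = 5.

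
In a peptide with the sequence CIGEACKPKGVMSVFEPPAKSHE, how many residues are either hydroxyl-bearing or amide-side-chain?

2

Hydroxyl-bearing: S, T, Y. Amide-side-chain: N, Q.
Hydroxyl-bearing residues here: S13, S21 (2).
Amide-side-chain residues here: none (0).
The two groups share no amino acid, so total = 2 + 0 = 2.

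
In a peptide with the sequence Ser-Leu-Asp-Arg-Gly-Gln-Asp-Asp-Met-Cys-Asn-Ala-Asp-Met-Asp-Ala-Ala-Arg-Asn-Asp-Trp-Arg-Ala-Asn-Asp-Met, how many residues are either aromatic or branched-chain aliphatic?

Aromatic: F, W, Y. Branched-chain aliphatic: I, L, V.
Aromatic residues here: Trp21 (1).
Branched-chain aliphatic residues here: Leu2 (1).
The two groups share no amino acid, so total = 1 + 1 = 2.

2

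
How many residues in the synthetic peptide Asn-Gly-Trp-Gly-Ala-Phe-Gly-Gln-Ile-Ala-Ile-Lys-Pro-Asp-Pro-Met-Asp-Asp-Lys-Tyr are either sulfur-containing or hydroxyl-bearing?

Sulfur-containing: C, M. Hydroxyl-bearing: S, T, Y.
Sulfur-containing residues here: Met16 (1).
Hydroxyl-bearing residues here: Tyr20 (1).
The two groups share no amino acid, so total = 1 + 1 = 2.

2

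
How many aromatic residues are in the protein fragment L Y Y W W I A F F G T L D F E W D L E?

The aromatic amino acids are Phe (F, benzyl), Trp (W, indole), and Tyr (Y, phenol).
Matching residues: Y2, Y3, W4, W5, F8, F9, F14, W16.

8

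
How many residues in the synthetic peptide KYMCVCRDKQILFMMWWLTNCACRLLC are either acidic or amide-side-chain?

3

Acidic: D, E. Amide-side-chain: N, Q.
Acidic residues here: D8 (1).
Amide-side-chain residues here: Q10, N20 (2).
The two groups share no amino acid, so total = 1 + 2 = 3.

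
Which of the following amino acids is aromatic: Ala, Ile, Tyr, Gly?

F, W, and Y each carry an aromatic ring on the side chain.
Of the listed options, only Tyr belongs to this group.

Tyr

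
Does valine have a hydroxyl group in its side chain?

No

The –OH-bearing residues are Ser, Thr (aliphatic alcohols), and Tyr (phenol).
Valine is not in this group.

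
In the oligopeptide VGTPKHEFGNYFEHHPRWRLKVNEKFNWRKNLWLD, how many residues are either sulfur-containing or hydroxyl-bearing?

Sulfur-containing: C, M. Hydroxyl-bearing: S, T, Y.
Sulfur-containing residues here: none (0).
Hydroxyl-bearing residues here: T3, Y11 (2).
The two groups share no amino acid, so total = 0 + 2 = 2.

2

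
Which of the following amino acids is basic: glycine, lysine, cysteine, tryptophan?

lysine

K, R, and H are the three residues with basic side chains (ε-amine, guanidinium, and imidazole respectively).
Of the listed options, only lysine belongs to this group.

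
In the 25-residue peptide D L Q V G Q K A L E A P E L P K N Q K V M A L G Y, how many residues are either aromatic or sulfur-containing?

Aromatic: F, W, Y. Sulfur-containing: C, M.
Aromatic residues here: Y25 (1).
Sulfur-containing residues here: M21 (1).
The two groups share no amino acid, so total = 1 + 1 = 2.

2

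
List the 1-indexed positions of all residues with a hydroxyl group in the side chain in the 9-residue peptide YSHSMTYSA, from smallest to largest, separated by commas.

Serine (S), threonine (T), and tyrosine (Y) each carry a hydroxyl group on the side chain.
Matching residues: Y1, S2, S4, T6, Y7, S8.

1, 2, 4, 6, 7, 8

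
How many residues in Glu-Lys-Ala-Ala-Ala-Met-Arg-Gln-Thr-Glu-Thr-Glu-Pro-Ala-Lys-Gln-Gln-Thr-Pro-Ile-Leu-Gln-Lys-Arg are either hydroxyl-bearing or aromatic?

Hydroxyl-bearing: S, T, Y. Aromatic: F, W, Y.
Hydroxyl-bearing residues here: Thr9, Thr11, Thr18 (3).
Aromatic residues here: none (0).
(Y belongs to both groups, but none appear in this sequence.) Total = 3 + 0 = 3.

3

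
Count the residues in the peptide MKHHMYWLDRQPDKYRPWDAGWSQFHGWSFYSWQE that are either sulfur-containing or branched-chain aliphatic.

3

Sulfur-containing: C, M. Branched-chain aliphatic: I, L, V.
Sulfur-containing residues here: M1, M5 (2).
Branched-chain aliphatic residues here: L8 (1).
The two groups share no amino acid, so total = 2 + 1 = 3.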